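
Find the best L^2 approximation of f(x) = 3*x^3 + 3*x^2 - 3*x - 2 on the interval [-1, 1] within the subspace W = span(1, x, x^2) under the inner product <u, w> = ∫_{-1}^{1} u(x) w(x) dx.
g(x) = 3*x^2 - 6*x/5 - 2

The best approximation g ∈ W is the orthogonal projection of f onto W. Writing g = a_0 + a_1 x + a_2 x^2, the coefficients solve the normal equations G · a = b where
  G_{ij} = <φ_i, φ_j> and b_i = <f, φ_i>, with φ_0 = 1, φ_1 = x, φ_2 = x^2.
G =
  [2, 0, 2/3]
  [0, 2/3, 0]
  [2/3, 0, 2/5],
b = (-2, -4/5, -2/15).
Solving gives a_0 = -2, a_1 = -6/5, a_2 = 3, so
  g(x) = 3*x^2 - 6*x/5 - 2.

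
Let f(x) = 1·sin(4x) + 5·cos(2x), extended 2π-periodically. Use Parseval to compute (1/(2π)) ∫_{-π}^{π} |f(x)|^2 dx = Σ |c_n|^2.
Σ |c_n|^2 = 13

Expand |f|^2 and use orthogonality of {sin(nx), cos(mx)} on [-π, π]:
  ∫_{-π}^{π} sin(nx)^2 dx = π, ∫ cos(mx)^2 dx = π, and cross terms integrate to 0.
So ∫_{-π}^{π} f(x)^2 dx = 1^2 · π + 5^2 · π = (1 + 25)π.
Divide by 2π: (1 + 25)/2 = 13.
By Parseval, this equals Σ |c_n|^2.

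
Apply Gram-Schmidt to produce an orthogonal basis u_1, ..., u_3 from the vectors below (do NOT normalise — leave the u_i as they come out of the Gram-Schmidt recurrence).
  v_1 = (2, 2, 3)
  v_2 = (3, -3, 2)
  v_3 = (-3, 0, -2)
Orthogonal basis:
  u_1 = (2, 2, 3)
  u_2 = (39/17, -63/17, 16/17)
  u_3 = (-15/26, -75/338, 90/169)

Apply the Gram-Schmidt recurrence
  u_1 = v_1
  u_i = v_i − Σ_{j<i} ((v_i · u_j) / (u_j · u_j)) · u_j.

Step by step this gives:
  u_1 = (2, 2, 3)
  u_2 = (39/17, -63/17, 16/17)
  u_3 = (-15/26, -75/338, 90/169)

Orthogonality check:
  u_2 · u_1 = 0 (should be 0)
  u_3 · u_1 = 0 (should be 0)
  u_3 · u_2 = 0 (should be 0)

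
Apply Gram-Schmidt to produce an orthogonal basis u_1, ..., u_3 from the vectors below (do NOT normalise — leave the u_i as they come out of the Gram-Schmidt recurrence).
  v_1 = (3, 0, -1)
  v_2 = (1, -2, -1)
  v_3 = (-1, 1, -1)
Orthogonal basis:
  u_1 = (3, 0, -1)
  u_2 = (-1/5, -2, -3/5)
  u_3 = (-5/11, 5/11, -15/11)

Apply the Gram-Schmidt recurrence
  u_1 = v_1
  u_i = v_i − Σ_{j<i} ((v_i · u_j) / (u_j · u_j)) · u_j.

Step by step this gives:
  u_1 = (3, 0, -1)
  u_2 = (-1/5, -2, -3/5)
  u_3 = (-5/11, 5/11, -15/11)

Orthogonality check:
  u_2 · u_1 = 0 (should be 0)
  u_3 · u_1 = 0 (should be 0)
  u_3 · u_2 = 0 (should be 0)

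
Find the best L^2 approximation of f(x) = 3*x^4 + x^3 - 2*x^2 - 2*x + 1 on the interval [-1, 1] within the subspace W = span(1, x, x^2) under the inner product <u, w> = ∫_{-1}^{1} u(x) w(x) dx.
g(x) = 4*x^2/7 - 7*x/5 + 26/35

The best approximation g ∈ W is the orthogonal projection of f onto W. Writing g = a_0 + a_1 x + a_2 x^2, the coefficients solve the normal equations G · a = b where
  G_{ij} = <φ_i, φ_j> and b_i = <f, φ_i>, with φ_0 = 1, φ_1 = x, φ_2 = x^2.
G =
  [2, 0, 2/3]
  [0, 2/3, 0]
  [2/3, 0, 2/5],
b = (28/15, -14/15, 76/105).
Solving gives a_0 = 26/35, a_1 = -7/5, a_2 = 4/7, so
  g(x) = 4*x^2/7 - 7*x/5 + 26/35.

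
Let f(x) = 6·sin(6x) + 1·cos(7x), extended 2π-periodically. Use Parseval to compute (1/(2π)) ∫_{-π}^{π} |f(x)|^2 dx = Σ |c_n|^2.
Σ |c_n|^2 = 37/2

Expand |f|^2 and use orthogonality of {sin(nx), cos(mx)} on [-π, π]:
  ∫_{-π}^{π} sin(nx)^2 dx = π, ∫ cos(mx)^2 dx = π, and cross terms integrate to 0.
So ∫_{-π}^{π} f(x)^2 dx = 6^2 · π + 1^2 · π = (36 + 1)π.
Divide by 2π: (36 + 1)/2 = 37/2.
By Parseval, this equals Σ |c_n|^2.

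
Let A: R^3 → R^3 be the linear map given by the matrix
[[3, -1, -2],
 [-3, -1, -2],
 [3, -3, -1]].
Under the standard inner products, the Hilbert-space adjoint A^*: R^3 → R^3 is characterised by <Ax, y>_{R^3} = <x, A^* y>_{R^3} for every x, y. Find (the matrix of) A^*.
A^* = A^T =
[[3, -3, 3],
 [-1, -1, -3],
 [-2, -2, -1]]

For real matrices with standard dot products, the defining identity <Ax, y> = <x, A^* y> gives (Ax)^T y = x^T (A^*) y, i.e. x^T A^T y = x^T (A^*) y. Since this holds for all x, y, we must have A^* = A^T. Therefore
A^* =
[[3, -3, 3],
 [-1, -1, -3],
 [-2, -2, -1]].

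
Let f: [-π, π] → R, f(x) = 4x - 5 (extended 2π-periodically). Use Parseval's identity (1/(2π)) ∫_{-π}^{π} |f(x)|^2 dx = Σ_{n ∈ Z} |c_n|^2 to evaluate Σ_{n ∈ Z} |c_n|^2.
Σ |c_n|^2 = 16π^2/3 + 25

Expand and integrate term by term over [-π, π]:
  ∫ (4x)^2 dx = 16·(2π^3/3); ∫ 2·4·(-5)·x dx = 0 (odd integrand); ∫ (-5)^2 dx = 25·2π.
So (1/(2π)) ∫_{-π}^{π} (4x - 5)^2 dx = 16π^2/3 + 25 = 16π^2/3 + 25.
Parseval ⇒ Σ |c_n|^2 = 16π^2/3 + 25.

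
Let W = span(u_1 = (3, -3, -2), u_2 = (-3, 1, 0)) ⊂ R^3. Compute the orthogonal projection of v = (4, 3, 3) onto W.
proj_W(v) = (72/19, 45/19, 69/19)

Set up U = [u_1 | ... | u_2] ∈ R^(3×2). The projector onto W = col(U) is P = U (U^T U)^(-1) U^T.
Compute U^T U =
  [22, -12]
  [-12, 10],
and U^T v = (-3, -9).
Solve U^T U · c = U^T v for the coefficients: c = (-69/38, -117/38). The projection is proj_W(v) = U c.
Check: (v - proj_W(v)) · u_1 = 0  (should be 0).
Check: (v - proj_W(v)) · u_2 = 0  (should be 0).
Result: proj_W(v) = (72/19, 45/19, 69/19).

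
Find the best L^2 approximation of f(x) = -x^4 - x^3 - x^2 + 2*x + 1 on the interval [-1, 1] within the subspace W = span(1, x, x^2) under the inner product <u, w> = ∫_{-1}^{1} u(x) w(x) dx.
g(x) = -13*x^2/7 + 7*x/5 + 38/35

The best approximation g ∈ W is the orthogonal projection of f onto W. Writing g = a_0 + a_1 x + a_2 x^2, the coefficients solve the normal equations G · a = b where
  G_{ij} = <φ_i, φ_j> and b_i = <f, φ_i>, with φ_0 = 1, φ_1 = x, φ_2 = x^2.
G =
  [2, 0, 2/3]
  [0, 2/3, 0]
  [2/3, 0, 2/5],
b = (14/15, 14/15, -2/105).
Solving gives a_0 = 38/35, a_1 = 7/5, a_2 = -13/7, so
  g(x) = -13*x^2/7 + 7*x/5 + 38/35.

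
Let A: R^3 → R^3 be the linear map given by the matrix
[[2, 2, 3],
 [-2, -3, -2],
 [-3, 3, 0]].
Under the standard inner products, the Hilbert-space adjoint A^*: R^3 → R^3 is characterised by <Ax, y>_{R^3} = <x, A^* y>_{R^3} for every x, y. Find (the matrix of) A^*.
A^* = A^T =
[[2, -2, -3],
 [2, -3, 3],
 [3, -2, 0]]

For real matrices with standard dot products, the defining identity <Ax, y> = <x, A^* y> gives (Ax)^T y = x^T (A^*) y, i.e. x^T A^T y = x^T (A^*) y. Since this holds for all x, y, we must have A^* = A^T. Therefore
A^* =
[[2, -2, -3],
 [2, -3, 3],
 [3, -2, 0]].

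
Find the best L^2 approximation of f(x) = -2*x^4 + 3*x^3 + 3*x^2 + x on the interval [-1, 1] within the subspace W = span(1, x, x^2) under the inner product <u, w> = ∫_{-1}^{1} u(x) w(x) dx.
g(x) = 9*x^2/7 + 14*x/5 + 6/35

The best approximation g ∈ W is the orthogonal projection of f onto W. Writing g = a_0 + a_1 x + a_2 x^2, the coefficients solve the normal equations G · a = b where
  G_{ij} = <φ_i, φ_j> and b_i = <f, φ_i>, with φ_0 = 1, φ_1 = x, φ_2 = x^2.
G =
  [2, 0, 2/3]
  [0, 2/3, 0]
  [2/3, 0, 2/5],
b = (6/5, 28/15, 22/35).
Solving gives a_0 = 6/35, a_1 = 14/5, a_2 = 9/7, so
  g(x) = 9*x^2/7 + 14*x/5 + 6/35.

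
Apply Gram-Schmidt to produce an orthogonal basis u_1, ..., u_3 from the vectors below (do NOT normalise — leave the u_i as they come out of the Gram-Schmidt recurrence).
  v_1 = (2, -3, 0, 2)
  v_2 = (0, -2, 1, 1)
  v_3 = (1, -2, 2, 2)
Orthogonal basis:
  u_1 = (2, -3, 0, 2)
  u_2 = (-16/17, -10/17, 1, 1/17)
  u_3 = (11/19, 14/19, 18/19, 10/19)

Apply the Gram-Schmidt recurrence
  u_1 = v_1
  u_i = v_i − Σ_{j<i} ((v_i · u_j) / (u_j · u_j)) · u_j.

Step by step this gives:
  u_1 = (2, -3, 0, 2)
  u_2 = (-16/17, -10/17, 1, 1/17)
  u_3 = (11/19, 14/19, 18/19, 10/19)

Orthogonality check:
  u_2 · u_1 = 0 (should be 0)
  u_3 · u_1 = 0 (should be 0)
  u_3 · u_2 = 0 (should be 0)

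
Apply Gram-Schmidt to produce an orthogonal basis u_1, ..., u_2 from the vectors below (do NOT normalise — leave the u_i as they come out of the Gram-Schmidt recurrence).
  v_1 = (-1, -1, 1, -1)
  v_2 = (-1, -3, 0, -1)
Orthogonal basis:
  u_1 = (-1, -1, 1, -1)
  u_2 = (1/4, -7/4, -5/4, 1/4)

Apply the Gram-Schmidt recurrence
  u_1 = v_1
  u_i = v_i − Σ_{j<i} ((v_i · u_j) / (u_j · u_j)) · u_j.

Step by step this gives:
  u_1 = (-1, -1, 1, -1)
  u_2 = (1/4, -7/4, -5/4, 1/4)

Orthogonality check:
  u_2 · u_1 = 0 (should be 0)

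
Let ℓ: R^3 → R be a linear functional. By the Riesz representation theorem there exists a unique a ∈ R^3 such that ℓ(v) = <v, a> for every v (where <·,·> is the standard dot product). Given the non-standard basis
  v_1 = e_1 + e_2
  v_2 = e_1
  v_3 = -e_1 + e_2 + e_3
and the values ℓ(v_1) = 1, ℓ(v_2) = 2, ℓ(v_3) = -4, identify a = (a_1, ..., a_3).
a = (2, -1, -1)

Write a = (a_1, ..., a_3) in the standard basis. For each basis vector v_i, ℓ(v_i) = <v_i, a> is a linear equation in the a_j's. Collect the n equations into a matrix system V a = ℓ, where row i of V is v_i (expressed in the standard basis). Since V is invertible (lower-triangular with 1s on the diagonal, up to permutation), solve by back-substitution:
  V =
[[1, 1, 0],
 [1, 0, 0],
 [-1, 1, 1]]
  V a = (1, 2, -4)
Solving gives a = (2, -1, -1).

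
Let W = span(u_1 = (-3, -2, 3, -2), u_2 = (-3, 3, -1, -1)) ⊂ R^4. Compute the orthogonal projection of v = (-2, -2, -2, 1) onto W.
proj_W(v) = (-15/43, -5/258, 23/129, -49/258)

Set up U = [u_1 | ... | u_2] ∈ R^(4×2). The projector onto W = col(U) is P = U (U^T U)^(-1) U^T.
Compute U^T U =
  [26, 2]
  [2, 20],
and U^T v = (2, 1).
Solve U^T U · c = U^T v for the coefficients: c = (19/258, 11/258). The projection is proj_W(v) = U c.
Check: (v - proj_W(v)) · u_1 = 0  (should be 0).
Check: (v - proj_W(v)) · u_2 = 0  (should be 0).
Result: proj_W(v) = (-15/43, -5/258, 23/129, -49/258).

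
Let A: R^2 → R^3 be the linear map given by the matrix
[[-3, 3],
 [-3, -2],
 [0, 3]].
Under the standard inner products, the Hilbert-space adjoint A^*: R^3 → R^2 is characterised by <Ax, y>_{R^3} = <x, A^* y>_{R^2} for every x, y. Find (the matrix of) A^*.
A^* = A^T =
[[-3, -3, 0],
 [3, -2, 3]]

For real matrices with standard dot products, the defining identity <Ax, y> = <x, A^* y> gives (Ax)^T y = x^T (A^*) y, i.e. x^T A^T y = x^T (A^*) y. Since this holds for all x, y, we must have A^* = A^T. Therefore
A^* =
[[-3, -3, 0],
 [3, -2, 3]].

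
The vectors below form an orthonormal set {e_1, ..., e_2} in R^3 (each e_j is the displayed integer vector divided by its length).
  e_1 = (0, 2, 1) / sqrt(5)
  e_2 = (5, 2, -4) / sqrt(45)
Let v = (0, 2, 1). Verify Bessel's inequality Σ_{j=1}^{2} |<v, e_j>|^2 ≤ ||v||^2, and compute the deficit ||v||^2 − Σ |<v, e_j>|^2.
Σ |<v, e_j>|^2 = 5; ||v||^2 = 5; deficit = 0

Write each e_j = u_j / sqrt(<u_j, u_j>) where u_j is the displayed integer vector. Then <v, e_j> = <v, u_j> / sqrt(<u_j, u_j>), so |<v, e_j>|^2 = <v, u_j>^2 / <u_j, u_j>.
Coefficients: <v, e_1> = 5/sqrt(5), <v, e_2> = 0/sqrt(45).
Square and sum: Σ |<v, e_j>|^2 = 5.
Compute ||v||^2 = v·v = 5.
Deficit = 5 − 5 = 0 ≥ 0, confirming Bessel's inequality. (The deficit equals ||v − Σ <v,e_j> e_j||^2, the squared distance from v to span{e_j}.)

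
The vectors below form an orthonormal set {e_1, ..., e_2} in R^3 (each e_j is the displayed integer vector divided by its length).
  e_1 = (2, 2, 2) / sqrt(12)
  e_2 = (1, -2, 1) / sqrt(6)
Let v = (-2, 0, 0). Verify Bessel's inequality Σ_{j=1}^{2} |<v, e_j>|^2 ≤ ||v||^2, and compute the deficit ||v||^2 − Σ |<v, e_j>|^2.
Σ |<v, e_j>|^2 = 2; ||v||^2 = 4; deficit = 2

Write each e_j = u_j / sqrt(<u_j, u_j>) where u_j is the displayed integer vector. Then <v, e_j> = <v, u_j> / sqrt(<u_j, u_j>), so |<v, e_j>|^2 = <v, u_j>^2 / <u_j, u_j>.
Coefficients: <v, e_1> = -4/sqrt(12), <v, e_2> = -2/sqrt(6).
Square and sum: Σ |<v, e_j>|^2 = 2.
Compute ||v||^2 = v·v = 4.
Deficit = 4 − 2 = 2 ≥ 0, confirming Bessel's inequality. (The deficit equals ||v − Σ <v,e_j> e_j||^2, the squared distance from v to span{e_j}.)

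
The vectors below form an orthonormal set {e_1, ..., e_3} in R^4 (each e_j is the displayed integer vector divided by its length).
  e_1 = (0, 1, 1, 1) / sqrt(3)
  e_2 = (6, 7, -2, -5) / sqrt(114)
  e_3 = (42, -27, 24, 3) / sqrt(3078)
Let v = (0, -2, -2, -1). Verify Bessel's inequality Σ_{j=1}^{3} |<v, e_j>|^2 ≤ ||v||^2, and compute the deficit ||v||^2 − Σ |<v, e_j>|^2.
Σ |<v, e_j>|^2 = 77/9; ||v||^2 = 9; deficit = 4/9

Write each e_j = u_j / sqrt(<u_j, u_j>) where u_j is the displayed integer vector. Then <v, e_j> = <v, u_j> / sqrt(<u_j, u_j>), so |<v, e_j>|^2 = <v, u_j>^2 / <u_j, u_j>.
Coefficients: <v, e_1> = -5/sqrt(3), <v, e_2> = -5/sqrt(114), <v, e_3> = 3/sqrt(3078).
Square and sum: Σ |<v, e_j>|^2 = 77/9.
Compute ||v||^2 = v·v = 9.
Deficit = 9 − 77/9 = 4/9 ≥ 0, confirming Bessel's inequality. (The deficit equals ||v − Σ <v,e_j> e_j||^2, the squared distance from v to span{e_j}.)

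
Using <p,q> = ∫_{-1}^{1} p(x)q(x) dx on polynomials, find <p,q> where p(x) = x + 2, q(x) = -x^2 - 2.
<p,q> = -28/3

Expand the product: p(x)·q(x) = -x^3 - 2*x^2 - 2*x - 4.
∫_{-1}^{1} of each monomial x^k gives [2/(k+1) if k even, 0 if k odd]. Integrating term-by-term (or equivalently evaluating the antiderivative F(x) = -x^4/4 - 2*x^3/3 - x^2 - 4*x at the endpoints):
  F(1) − F(−1) = -71/12 − (41/12) = -28/3.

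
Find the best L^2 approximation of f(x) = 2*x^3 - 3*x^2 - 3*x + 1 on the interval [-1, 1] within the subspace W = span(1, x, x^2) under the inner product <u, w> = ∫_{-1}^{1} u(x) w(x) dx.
g(x) = -3*x^2 - 9*x/5 + 1

The best approximation g ∈ W is the orthogonal projection of f onto W. Writing g = a_0 + a_1 x + a_2 x^2, the coefficients solve the normal equations G · a = b where
  G_{ij} = <φ_i, φ_j> and b_i = <f, φ_i>, with φ_0 = 1, φ_1 = x, φ_2 = x^2.
G =
  [2, 0, 2/3]
  [0, 2/3, 0]
  [2/3, 0, 2/5],
b = (0, -6/5, -8/15).
Solving gives a_0 = 1, a_1 = -9/5, a_2 = -3, so
  g(x) = -3*x^2 - 9*x/5 + 1.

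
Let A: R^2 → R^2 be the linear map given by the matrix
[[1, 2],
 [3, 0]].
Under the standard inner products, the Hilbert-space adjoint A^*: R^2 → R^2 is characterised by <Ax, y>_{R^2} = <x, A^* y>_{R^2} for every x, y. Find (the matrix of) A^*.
A^* = A^T =
[[1, 3],
 [2, 0]]

For real matrices with standard dot products, the defining identity <Ax, y> = <x, A^* y> gives (Ax)^T y = x^T (A^*) y, i.e. x^T A^T y = x^T (A^*) y. Since this holds for all x, y, we must have A^* = A^T. Therefore
A^* =
[[1, 3],
 [2, 0]].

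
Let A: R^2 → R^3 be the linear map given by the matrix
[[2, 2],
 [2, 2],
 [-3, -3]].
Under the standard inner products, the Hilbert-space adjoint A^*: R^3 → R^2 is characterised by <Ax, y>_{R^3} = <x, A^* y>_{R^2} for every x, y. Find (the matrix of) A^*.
A^* = A^T =
[[2, 2, -3],
 [2, 2, -3]]

For real matrices with standard dot products, the defining identity <Ax, y> = <x, A^* y> gives (Ax)^T y = x^T (A^*) y, i.e. x^T A^T y = x^T (A^*) y. Since this holds for all x, y, we must have A^* = A^T. Therefore
A^* =
[[2, 2, -3],
 [2, 2, -3]].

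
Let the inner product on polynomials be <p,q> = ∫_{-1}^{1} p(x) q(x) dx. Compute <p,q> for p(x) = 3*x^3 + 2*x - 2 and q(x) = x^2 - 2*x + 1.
<p,q> = -52/5

Expand the product: p(x)·q(x) = 3*x^5 - 6*x^4 + 5*x^3 - 6*x^2 + 6*x - 2.
∫_{-1}^{1} of each monomial x^k gives [2/(k+1) if k even, 0 if k odd]. Integrating term-by-term (or equivalently evaluating the antiderivative F(x) = x^6/2 - 6*x^5/5 + 5*x^4/4 - 2*x^3 + 3*x^2 - 2*x at the endpoints):
  F(1) − F(−1) = -9/20 − (199/20) = -52/5.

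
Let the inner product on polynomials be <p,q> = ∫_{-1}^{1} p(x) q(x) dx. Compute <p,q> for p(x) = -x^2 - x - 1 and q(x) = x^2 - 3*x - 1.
<p,q> = 18/5

Expand the product: p(x)·q(x) = -x^4 + 2*x^3 + 3*x^2 + 4*x + 1.
∫_{-1}^{1} of each monomial x^k gives [2/(k+1) if k even, 0 if k odd]. Integrating term-by-term (or equivalently evaluating the antiderivative F(x) = -x^5/5 + x^4/2 + x^3 + 2*x^2 + x at the endpoints):
  F(1) − F(−1) = 43/10 − (7/10) = 18/5.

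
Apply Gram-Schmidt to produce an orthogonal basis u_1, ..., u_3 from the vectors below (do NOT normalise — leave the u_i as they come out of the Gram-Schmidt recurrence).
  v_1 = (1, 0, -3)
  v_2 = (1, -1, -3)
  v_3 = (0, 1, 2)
Orthogonal basis:
  u_1 = (1, 0, -3)
  u_2 = (0, -1, 0)
  u_3 = (3/5, 0, 1/5)

Apply the Gram-Schmidt recurrence
  u_1 = v_1
  u_i = v_i − Σ_{j<i} ((v_i · u_j) / (u_j · u_j)) · u_j.

Step by step this gives:
  u_1 = (1, 0, -3)
  u_2 = (0, -1, 0)
  u_3 = (3/5, 0, 1/5)

Orthogonality check:
  u_2 · u_1 = 0 (should be 0)
  u_3 · u_1 = 0 (should be 0)
  u_3 · u_2 = 0 (should be 0)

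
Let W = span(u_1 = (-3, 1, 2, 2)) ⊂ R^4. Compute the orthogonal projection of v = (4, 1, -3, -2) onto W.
proj_W(v) = (7/2, -7/6, -7/3, -7/3)

Set up U = [u_1 | ... | u_1] ∈ R^(4×1). The projector onto W = col(U) is P = U (U^T U)^(-1) U^T.
Compute U^T U =
  [18],
and U^T v = (-21).
Solve U^T U · c = U^T v for the coefficients: c = (-7/6). The projection is proj_W(v) = U c.
Check: (v - proj_W(v)) · u_1 = 0  (should be 0).
Result: proj_W(v) = (7/2, -7/6, -7/3, -7/3).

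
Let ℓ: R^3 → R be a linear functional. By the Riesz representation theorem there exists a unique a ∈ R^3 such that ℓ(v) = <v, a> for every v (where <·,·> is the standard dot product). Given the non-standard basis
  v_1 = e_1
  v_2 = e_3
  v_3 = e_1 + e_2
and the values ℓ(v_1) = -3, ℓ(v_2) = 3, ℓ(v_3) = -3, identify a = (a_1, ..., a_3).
a = (-3, 0, 3)

Write a = (a_1, ..., a_3) in the standard basis. For each basis vector v_i, ℓ(v_i) = <v_i, a> is a linear equation in the a_j's. Collect the n equations into a matrix system V a = ℓ, where row i of V is v_i (expressed in the standard basis). Since V is invertible (lower-triangular with 1s on the diagonal, up to permutation), solve by back-substitution:
  V =
[[1, 0, 0],
 [0, 0, 1],
 [1, 1, 0]]
  V a = (-3, 3, -3)
Solving gives a = (-3, 0, 3).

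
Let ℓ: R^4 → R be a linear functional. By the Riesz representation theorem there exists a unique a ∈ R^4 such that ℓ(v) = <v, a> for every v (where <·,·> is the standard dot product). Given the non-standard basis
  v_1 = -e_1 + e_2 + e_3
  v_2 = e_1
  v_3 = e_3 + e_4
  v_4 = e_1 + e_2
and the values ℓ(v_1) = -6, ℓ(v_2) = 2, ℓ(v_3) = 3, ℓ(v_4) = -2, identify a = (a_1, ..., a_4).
a = (2, -4, 0, 3)

Write a = (a_1, ..., a_4) in the standard basis. For each basis vector v_i, ℓ(v_i) = <v_i, a> is a linear equation in the a_j's. Collect the n equations into a matrix system V a = ℓ, where row i of V is v_i (expressed in the standard basis). Since V is invertible (lower-triangular with 1s on the diagonal, up to permutation), solve by back-substitution:
  V =
[[-1, 1, 1, 0],
 [1, 0, 0, 0],
 [0, 0, 1, 1],
 [1, 1, 0, 0]]
  V a = (-6, 2, 3, -2)
Solving gives a = (2, -4, 0, 3).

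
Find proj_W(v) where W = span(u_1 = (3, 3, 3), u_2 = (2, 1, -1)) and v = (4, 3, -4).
proj_W(v) = (33/7, 27/14, -51/14)

Set up U = [u_1 | ... | u_2] ∈ R^(3×2). The projector onto W = col(U) is P = U (U^T U)^(-1) U^T.
Compute U^T U =
  [27, 6]
  [6, 6],
and U^T v = (9, 15).
Solve U^T U · c = U^T v for the coefficients: c = (-2/7, 39/14). The projection is proj_W(v) = U c.
Check: (v - proj_W(v)) · u_1 = 0  (should be 0).
Check: (v - proj_W(v)) · u_2 = 0  (should be 0).
Result: proj_W(v) = (33/7, 27/14, -51/14).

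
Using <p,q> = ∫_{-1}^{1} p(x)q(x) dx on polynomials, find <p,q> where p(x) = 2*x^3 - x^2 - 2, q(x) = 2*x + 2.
<p,q> = -116/15

Expand the product: p(x)·q(x) = 4*x^4 + 2*x^3 - 2*x^2 - 4*x - 4.
∫_{-1}^{1} of each monomial x^k gives [2/(k+1) if k even, 0 if k odd]. Integrating term-by-term (or equivalently evaluating the antiderivative F(x) = 4*x^5/5 + x^4/2 - 2*x^3/3 - 2*x^2 - 4*x at the endpoints):
  F(1) − F(−1) = -161/30 − (71/30) = -116/15.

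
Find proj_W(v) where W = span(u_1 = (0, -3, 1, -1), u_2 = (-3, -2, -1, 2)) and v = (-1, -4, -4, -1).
proj_W(v) = (-116/63, -601/189, 1/27, 109/189)

Set up U = [u_1 | ... | u_2] ∈ R^(4×2). The projector onto W = col(U) is P = U (U^T U)^(-1) U^T.
Compute U^T U =
  [11, 3]
  [3, 18],
and U^T v = (9, 13).
Solve U^T U · c = U^T v for the coefficients: c = (41/63, 116/189). The projection is proj_W(v) = U c.
Check: (v - proj_W(v)) · u_1 = 0  (should be 0).
Check: (v - proj_W(v)) · u_2 = 0  (should be 0).
Result: proj_W(v) = (-116/63, -601/189, 1/27, 109/189).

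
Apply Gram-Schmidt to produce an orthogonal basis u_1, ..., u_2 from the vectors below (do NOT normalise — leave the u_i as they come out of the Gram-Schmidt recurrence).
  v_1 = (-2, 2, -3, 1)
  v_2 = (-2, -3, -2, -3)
Orthogonal basis:
  u_1 = (-2, 2, -3, 1)
  u_2 = (-17/9, -28/9, -11/6, -55/18)

Apply the Gram-Schmidt recurrence
  u_1 = v_1
  u_i = v_i − Σ_{j<i} ((v_i · u_j) / (u_j · u_j)) · u_j.

Step by step this gives:
  u_1 = (-2, 2, -3, 1)
  u_2 = (-17/9, -28/9, -11/6, -55/18)

Orthogonality check:
  u_2 · u_1 = 0 (should be 0)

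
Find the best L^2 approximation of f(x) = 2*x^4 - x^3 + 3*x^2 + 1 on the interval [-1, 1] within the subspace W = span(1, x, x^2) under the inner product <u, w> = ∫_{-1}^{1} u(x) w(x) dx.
g(x) = 33*x^2/7 - 3*x/5 + 29/35

The best approximation g ∈ W is the orthogonal projection of f onto W. Writing g = a_0 + a_1 x + a_2 x^2, the coefficients solve the normal equations G · a = b where
  G_{ij} = <φ_i, φ_j> and b_i = <f, φ_i>, with φ_0 = 1, φ_1 = x, φ_2 = x^2.
G =
  [2, 0, 2/3]
  [0, 2/3, 0]
  [2/3, 0, 2/5],
b = (24/5, -2/5, 256/105).
Solving gives a_0 = 29/35, a_1 = -3/5, a_2 = 33/7, so
  g(x) = 33*x^2/7 - 3*x/5 + 29/35.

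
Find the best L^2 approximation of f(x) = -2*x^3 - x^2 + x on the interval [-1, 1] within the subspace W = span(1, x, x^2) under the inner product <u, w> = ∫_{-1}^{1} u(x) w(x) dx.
g(x) = -x^2 - x/5

The best approximation g ∈ W is the orthogonal projection of f onto W. Writing g = a_0 + a_1 x + a_2 x^2, the coefficients solve the normal equations G · a = b where
  G_{ij} = <φ_i, φ_j> and b_i = <f, φ_i>, with φ_0 = 1, φ_1 = x, φ_2 = x^2.
G =
  [2, 0, 2/3]
  [0, 2/3, 0]
  [2/3, 0, 2/5],
b = (-2/3, -2/15, -2/5).
Solving gives a_0 = 0, a_1 = -1/5, a_2 = -1, so
  g(x) = -x^2 - x/5.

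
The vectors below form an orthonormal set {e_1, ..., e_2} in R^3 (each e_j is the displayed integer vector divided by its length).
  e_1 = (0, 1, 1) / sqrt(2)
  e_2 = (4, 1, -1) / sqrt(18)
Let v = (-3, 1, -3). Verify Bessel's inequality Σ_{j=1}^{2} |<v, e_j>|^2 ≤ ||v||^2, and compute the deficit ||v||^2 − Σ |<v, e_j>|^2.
Σ |<v, e_j>|^2 = 50/9; ||v||^2 = 19; deficit = 121/9

Write each e_j = u_j / sqrt(<u_j, u_j>) where u_j is the displayed integer vector. Then <v, e_j> = <v, u_j> / sqrt(<u_j, u_j>), so |<v, e_j>|^2 = <v, u_j>^2 / <u_j, u_j>.
Coefficients: <v, e_1> = -2/sqrt(2), <v, e_2> = -8/sqrt(18).
Square and sum: Σ |<v, e_j>|^2 = 50/9.
Compute ||v||^2 = v·v = 19.
Deficit = 19 − 50/9 = 121/9 ≥ 0, confirming Bessel's inequality. (The deficit equals ||v − Σ <v,e_j> e_j||^2, the squared distance from v to span{e_j}.)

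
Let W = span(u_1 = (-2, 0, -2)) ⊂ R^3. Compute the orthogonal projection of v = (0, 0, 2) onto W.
proj_W(v) = (1, 0, 1)

Set up U = [u_1 | ... | u_1] ∈ R^(3×1). The projector onto W = col(U) is P = U (U^T U)^(-1) U^T.
Compute U^T U =
  [8],
and U^T v = (-4).
Solve U^T U · c = U^T v for the coefficients: c = (-1/2). The projection is proj_W(v) = U c.
Check: (v - proj_W(v)) · u_1 = 0  (should be 0).
Result: proj_W(v) = (1, 0, 1).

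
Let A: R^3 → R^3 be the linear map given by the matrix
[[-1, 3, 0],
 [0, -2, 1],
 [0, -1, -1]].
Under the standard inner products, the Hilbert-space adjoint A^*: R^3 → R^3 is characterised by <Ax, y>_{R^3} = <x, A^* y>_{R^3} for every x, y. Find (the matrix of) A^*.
A^* = A^T =
[[-1, 0, 0],
 [3, -2, -1],
 [0, 1, -1]]

For real matrices with standard dot products, the defining identity <Ax, y> = <x, A^* y> gives (Ax)^T y = x^T (A^*) y, i.e. x^T A^T y = x^T (A^*) y. Since this holds for all x, y, we must have A^* = A^T. Therefore
A^* =
[[-1, 0, 0],
 [3, -2, -1],
 [0, 1, -1]].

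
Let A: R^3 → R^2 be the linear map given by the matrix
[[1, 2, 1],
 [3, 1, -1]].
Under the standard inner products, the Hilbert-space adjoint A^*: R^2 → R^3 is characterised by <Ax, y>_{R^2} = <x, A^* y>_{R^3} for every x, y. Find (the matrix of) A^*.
A^* = A^T =
[[1, 3],
 [2, 1],
 [1, -1]]

For real matrices with standard dot products, the defining identity <Ax, y> = <x, A^* y> gives (Ax)^T y = x^T (A^*) y, i.e. x^T A^T y = x^T (A^*) y. Since this holds for all x, y, we must have A^* = A^T. Therefore
A^* =
[[1, 3],
 [2, 1],
 [1, -1]].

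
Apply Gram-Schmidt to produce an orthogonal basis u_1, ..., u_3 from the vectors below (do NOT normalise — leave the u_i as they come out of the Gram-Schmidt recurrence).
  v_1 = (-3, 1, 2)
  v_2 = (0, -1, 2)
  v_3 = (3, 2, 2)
Orthogonal basis:
  u_1 = (-3, 1, 2)
  u_2 = (9/14, -17/14, 11/7)
  u_3 = (120/61, 180/61, 90/61)

Apply the Gram-Schmidt recurrence
  u_1 = v_1
  u_i = v_i − Σ_{j<i} ((v_i · u_j) / (u_j · u_j)) · u_j.

Step by step this gives:
  u_1 = (-3, 1, 2)
  u_2 = (9/14, -17/14, 11/7)
  u_3 = (120/61, 180/61, 90/61)

Orthogonality check:
  u_2 · u_1 = 0 (should be 0)
  u_3 · u_1 = 0 (should be 0)
  u_3 · u_2 = 0 (should be 0)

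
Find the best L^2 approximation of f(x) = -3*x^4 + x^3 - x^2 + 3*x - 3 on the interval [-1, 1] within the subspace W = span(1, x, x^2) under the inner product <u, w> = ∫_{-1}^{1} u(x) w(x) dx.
g(x) = -25*x^2/7 + 18*x/5 - 96/35

The best approximation g ∈ W is the orthogonal projection of f onto W. Writing g = a_0 + a_1 x + a_2 x^2, the coefficients solve the normal equations G · a = b where
  G_{ij} = <φ_i, φ_j> and b_i = <f, φ_i>, with φ_0 = 1, φ_1 = x, φ_2 = x^2.
G =
  [2, 0, 2/3]
  [0, 2/3, 0]
  [2/3, 0, 2/5],
b = (-118/15, 12/5, -114/35).
Solving gives a_0 = -96/35, a_1 = 18/5, a_2 = -25/7, so
  g(x) = -25*x^2/7 + 18*x/5 - 96/35.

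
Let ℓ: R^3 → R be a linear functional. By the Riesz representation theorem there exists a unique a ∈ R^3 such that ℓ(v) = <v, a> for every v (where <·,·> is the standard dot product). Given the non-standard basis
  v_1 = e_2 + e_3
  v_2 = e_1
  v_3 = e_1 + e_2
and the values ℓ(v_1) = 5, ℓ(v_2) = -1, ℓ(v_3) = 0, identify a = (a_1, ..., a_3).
a = (-1, 1, 4)

Write a = (a_1, ..., a_3) in the standard basis. For each basis vector v_i, ℓ(v_i) = <v_i, a> is a linear equation in the a_j's. Collect the n equations into a matrix system V a = ℓ, where row i of V is v_i (expressed in the standard basis). Since V is invertible (lower-triangular with 1s on the diagonal, up to permutation), solve by back-substitution:
  V =
[[0, 1, 1],
 [1, 0, 0],
 [1, 1, 0]]
  V a = (5, -1, 0)
Solving gives a = (-1, 1, 4).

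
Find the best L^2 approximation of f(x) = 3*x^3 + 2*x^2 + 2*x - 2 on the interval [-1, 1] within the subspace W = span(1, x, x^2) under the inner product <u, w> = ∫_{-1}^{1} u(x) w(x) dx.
g(x) = 2*x^2 + 19*x/5 - 2

The best approximation g ∈ W is the orthogonal projection of f onto W. Writing g = a_0 + a_1 x + a_2 x^2, the coefficients solve the normal equations G · a = b where
  G_{ij} = <φ_i, φ_j> and b_i = <f, φ_i>, with φ_0 = 1, φ_1 = x, φ_2 = x^2.
G =
  [2, 0, 2/3]
  [0, 2/3, 0]
  [2/3, 0, 2/5],
b = (-8/3, 38/15, -8/15).
Solving gives a_0 = -2, a_1 = 19/5, a_2 = 2, so
  g(x) = 2*x^2 + 19*x/5 - 2.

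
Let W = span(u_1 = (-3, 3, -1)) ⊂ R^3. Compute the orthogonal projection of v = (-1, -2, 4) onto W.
proj_W(v) = (21/19, -21/19, 7/19)

Set up U = [u_1 | ... | u_1] ∈ R^(3×1). The projector onto W = col(U) is P = U (U^T U)^(-1) U^T.
Compute U^T U =
  [19],
and U^T v = (-7).
Solve U^T U · c = U^T v for the coefficients: c = (-7/19). The projection is proj_W(v) = U c.
Check: (v - proj_W(v)) · u_1 = 0  (should be 0).
Result: proj_W(v) = (21/19, -21/19, 7/19).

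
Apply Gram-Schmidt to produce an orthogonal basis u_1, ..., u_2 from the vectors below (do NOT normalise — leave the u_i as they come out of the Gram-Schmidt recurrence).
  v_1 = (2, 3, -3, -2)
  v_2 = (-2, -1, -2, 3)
Orthogonal basis:
  u_1 = (2, 3, -3, -2)
  u_2 = (-19/13, -5/26, -73/26, 32/13)

Apply the Gram-Schmidt recurrence
  u_1 = v_1
  u_i = v_i − Σ_{j<i} ((v_i · u_j) / (u_j · u_j)) · u_j.

Step by step this gives:
  u_1 = (2, 3, -3, -2)
  u_2 = (-19/13, -5/26, -73/26, 32/13)

Orthogonality check:
  u_2 · u_1 = 0 (should be 0)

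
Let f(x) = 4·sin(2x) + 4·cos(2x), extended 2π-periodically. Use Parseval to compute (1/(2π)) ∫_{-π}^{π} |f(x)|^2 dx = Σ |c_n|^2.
Σ |c_n|^2 = 16

Expand |f|^2 and use orthogonality of {sin(nx), cos(mx)} on [-π, π]:
  ∫_{-π}^{π} sin(nx)^2 dx = π, ∫ cos(mx)^2 dx = π, and cross terms integrate to 0.
So ∫_{-π}^{π} f(x)^2 dx = 4^2 · π + 4^2 · π = (16 + 16)π.
Divide by 2π: (16 + 16)/2 = 16.
By Parseval, this equals Σ |c_n|^2.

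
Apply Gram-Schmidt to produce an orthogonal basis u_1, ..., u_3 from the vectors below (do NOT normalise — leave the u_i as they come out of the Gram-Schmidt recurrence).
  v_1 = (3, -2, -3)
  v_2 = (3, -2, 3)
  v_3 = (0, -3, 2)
Orthogonal basis:
  u_1 = (3, -2, -3)
  u_2 = (27/11, -18/11, 39/11)
  u_3 = (-18/13, -27/13, 0)

Apply the Gram-Schmidt recurrence
  u_1 = v_1
  u_i = v_i − Σ_{j<i} ((v_i · u_j) / (u_j · u_j)) · u_j.

Step by step this gives:
  u_1 = (3, -2, -3)
  u_2 = (27/11, -18/11, 39/11)
  u_3 = (-18/13, -27/13, 0)

Orthogonality check:
  u_2 · u_1 = 0 (should be 0)
  u_3 · u_1 = 0 (should be 0)
  u_3 · u_2 = 0 (should be 0)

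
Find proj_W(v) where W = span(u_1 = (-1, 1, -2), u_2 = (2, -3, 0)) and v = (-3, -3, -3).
proj_W(v) = (3/53, -51/53, -186/53)

Set up U = [u_1 | ... | u_2] ∈ R^(3×2). The projector onto W = col(U) is P = U (U^T U)^(-1) U^T.
Compute U^T U =
  [6, -5]
  [-5, 13],
and U^T v = (6, 3).
Solve U^T U · c = U^T v for the coefficients: c = (93/53, 48/53). The projection is proj_W(v) = U c.
Check: (v - proj_W(v)) · u_1 = 0  (should be 0).
Check: (v - proj_W(v)) · u_2 = 0  (should be 0).
Result: proj_W(v) = (3/53, -51/53, -186/53).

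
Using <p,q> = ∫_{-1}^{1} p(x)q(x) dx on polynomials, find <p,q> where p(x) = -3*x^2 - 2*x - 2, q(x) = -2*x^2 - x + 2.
<p,q> = -28/5

Expand the product: p(x)·q(x) = 6*x^4 + 7*x^3 - 2*x - 4.
∫_{-1}^{1} of each monomial x^k gives [2/(k+1) if k even, 0 if k odd]. Integrating term-by-term (or equivalently evaluating the antiderivative F(x) = 6*x^5/5 + 7*x^4/4 - x^2 - 4*x at the endpoints):
  F(1) − F(−1) = -41/20 − (71/20) = -28/5.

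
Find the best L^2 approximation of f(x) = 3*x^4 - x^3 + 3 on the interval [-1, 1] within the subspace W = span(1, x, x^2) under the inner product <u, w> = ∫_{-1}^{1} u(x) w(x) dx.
g(x) = 18*x^2/7 - 3*x/5 + 96/35

The best approximation g ∈ W is the orthogonal projection of f onto W. Writing g = a_0 + a_1 x + a_2 x^2, the coefficients solve the normal equations G · a = b where
  G_{ij} = <φ_i, φ_j> and b_i = <f, φ_i>, with φ_0 = 1, φ_1 = x, φ_2 = x^2.
G =
  [2, 0, 2/3]
  [0, 2/3, 0]
  [2/3, 0, 2/5],
b = (36/5, -2/5, 20/7).
Solving gives a_0 = 96/35, a_1 = -3/5, a_2 = 18/7, so
  g(x) = 18*x^2/7 - 3*x/5 + 96/35.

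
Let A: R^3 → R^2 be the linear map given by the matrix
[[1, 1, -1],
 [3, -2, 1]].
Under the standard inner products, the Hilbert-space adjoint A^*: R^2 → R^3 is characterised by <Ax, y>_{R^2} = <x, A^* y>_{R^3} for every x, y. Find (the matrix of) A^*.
A^* = A^T =
[[1, 3],
 [1, -2],
 [-1, 1]]

For real matrices with standard dot products, the defining identity <Ax, y> = <x, A^* y> gives (Ax)^T y = x^T (A^*) y, i.e. x^T A^T y = x^T (A^*) y. Since this holds for all x, y, we must have A^* = A^T. Therefore
A^* =
[[1, 3],
 [1, -2],
 [-1, 1]].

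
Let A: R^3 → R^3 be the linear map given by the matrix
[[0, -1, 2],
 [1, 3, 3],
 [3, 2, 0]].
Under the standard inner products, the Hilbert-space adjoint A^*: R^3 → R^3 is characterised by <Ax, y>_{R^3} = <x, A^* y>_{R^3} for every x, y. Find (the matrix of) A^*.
A^* = A^T =
[[0, 1, 3],
 [-1, 3, 2],
 [2, 3, 0]]

For real matrices with standard dot products, the defining identity <Ax, y> = <x, A^* y> gives (Ax)^T y = x^T (A^*) y, i.e. x^T A^T y = x^T (A^*) y. Since this holds for all x, y, we must have A^* = A^T. Therefore
A^* =
[[0, 1, 3],
 [-1, 3, 2],
 [2, 3, 0]].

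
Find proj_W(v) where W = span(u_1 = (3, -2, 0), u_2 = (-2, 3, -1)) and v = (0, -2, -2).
proj_W(v) = (16/19, -14/19, 2/19)

Set up U = [u_1 | ... | u_2] ∈ R^(3×2). The projector onto W = col(U) is P = U (U^T U)^(-1) U^T.
Compute U^T U =
  [13, -12]
  [-12, 14],
and U^T v = (4, -4).
Solve U^T U · c = U^T v for the coefficients: c = (4/19, -2/19). The projection is proj_W(v) = U c.
Check: (v - proj_W(v)) · u_1 = 0  (should be 0).
Check: (v - proj_W(v)) · u_2 = 0  (should be 0).
Result: proj_W(v) = (16/19, -14/19, 2/19).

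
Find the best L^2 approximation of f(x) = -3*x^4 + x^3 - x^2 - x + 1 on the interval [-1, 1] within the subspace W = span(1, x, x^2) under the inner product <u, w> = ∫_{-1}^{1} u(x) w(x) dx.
g(x) = -25*x^2/7 - 2*x/5 + 44/35

The best approximation g ∈ W is the orthogonal projection of f onto W. Writing g = a_0 + a_1 x + a_2 x^2, the coefficients solve the normal equations G · a = b where
  G_{ij} = <φ_i, φ_j> and b_i = <f, φ_i>, with φ_0 = 1, φ_1 = x, φ_2 = x^2.
G =
  [2, 0, 2/3]
  [0, 2/3, 0]
  [2/3, 0, 2/5],
b = (2/15, -4/15, -62/105).
Solving gives a_0 = 44/35, a_1 = -2/5, a_2 = -25/7, so
  g(x) = -25*x^2/7 - 2*x/5 + 44/35.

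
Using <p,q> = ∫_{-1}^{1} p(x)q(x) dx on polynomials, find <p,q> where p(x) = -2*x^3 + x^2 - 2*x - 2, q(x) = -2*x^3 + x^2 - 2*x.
<p,q> = 638/105

Expand the product: p(x)·q(x) = 4*x^6 - 4*x^5 + 9*x^4 + 2*x^2 + 4*x.
∫_{-1}^{1} of each monomial x^k gives [2/(k+1) if k even, 0 if k odd]. Integrating term-by-term (or equivalently evaluating the antiderivative F(x) = 4*x^7/7 - 2*x^6/3 + 9*x^5/5 + 2*x^3/3 + 2*x^2 at the endpoints):
  F(1) − F(−1) = 153/35 − (-179/105) = 638/105.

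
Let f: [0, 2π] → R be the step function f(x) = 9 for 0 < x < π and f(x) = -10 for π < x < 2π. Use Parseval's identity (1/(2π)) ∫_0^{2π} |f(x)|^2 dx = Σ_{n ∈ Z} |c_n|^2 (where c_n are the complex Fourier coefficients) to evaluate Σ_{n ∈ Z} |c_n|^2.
Σ |c_n|^2 = 181/2

Parseval equates the L^2 energy of f (normalised by 1/(2π)) with the ℓ^2 sum of its Fourier coefficients: (1/(2π)) ∫_0^{2π} |f|^2 = Σ |c_n|^2.
Compute the left side: (1/(2π)) [∫_0^π 9^2 dx + ∫_π^{2π} (-10)^2 dx] = (1/(2π)) · (81π + 100π) = (81 + 100)/2 = 181/2.
So Σ_{n ∈ Z} |c_n|^2 = 181/2.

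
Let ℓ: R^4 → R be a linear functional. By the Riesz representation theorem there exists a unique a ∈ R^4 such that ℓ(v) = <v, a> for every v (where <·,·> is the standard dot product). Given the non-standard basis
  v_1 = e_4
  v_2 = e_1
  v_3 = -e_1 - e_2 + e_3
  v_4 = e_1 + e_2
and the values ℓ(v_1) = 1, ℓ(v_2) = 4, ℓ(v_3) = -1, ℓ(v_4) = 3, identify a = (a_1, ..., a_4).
a = (4, -1, 2, 1)

Write a = (a_1, ..., a_4) in the standard basis. For each basis vector v_i, ℓ(v_i) = <v_i, a> is a linear equation in the a_j's. Collect the n equations into a matrix system V a = ℓ, where row i of V is v_i (expressed in the standard basis). Since V is invertible (lower-triangular with 1s on the diagonal, up to permutation), solve by back-substitution:
  V =
[[0, 0, 0, 1],
 [1, 0, 0, 0],
 [-1, -1, 1, 0],
 [1, 1, 0, 0]]
  V a = (1, 4, -1, 3)
Solving gives a = (4, -1, 2, 1).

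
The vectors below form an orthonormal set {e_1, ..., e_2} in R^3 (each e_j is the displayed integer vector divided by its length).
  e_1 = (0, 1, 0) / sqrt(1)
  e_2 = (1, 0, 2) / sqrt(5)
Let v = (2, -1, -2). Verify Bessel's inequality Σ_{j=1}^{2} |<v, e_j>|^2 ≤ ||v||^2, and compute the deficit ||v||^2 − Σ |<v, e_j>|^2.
Σ |<v, e_j>|^2 = 9/5; ||v||^2 = 9; deficit = 36/5

Write each e_j = u_j / sqrt(<u_j, u_j>) where u_j is the displayed integer vector. Then <v, e_j> = <v, u_j> / sqrt(<u_j, u_j>), so |<v, e_j>|^2 = <v, u_j>^2 / <u_j, u_j>.
Coefficients: <v, e_1> = -1/sqrt(1), <v, e_2> = -2/sqrt(5).
Square and sum: Σ |<v, e_j>|^2 = 9/5.
Compute ||v||^2 = v·v = 9.
Deficit = 9 − 9/5 = 36/5 ≥ 0, confirming Bessel's inequality. (The deficit equals ||v − Σ <v,e_j> e_j||^2, the squared distance from v to span{e_j}.)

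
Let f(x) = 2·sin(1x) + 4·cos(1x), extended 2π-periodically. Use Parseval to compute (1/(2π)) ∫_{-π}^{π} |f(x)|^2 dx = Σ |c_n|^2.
Σ |c_n|^2 = 10

Expand |f|^2 and use orthogonality of {sin(nx), cos(mx)} on [-π, π]:
  ∫_{-π}^{π} sin(nx)^2 dx = π, ∫ cos(mx)^2 dx = π, and cross terms integrate to 0.
So ∫_{-π}^{π} f(x)^2 dx = 2^2 · π + 4^2 · π = (4 + 16)π.
Divide by 2π: (4 + 16)/2 = 10.
By Parseval, this equals Σ |c_n|^2.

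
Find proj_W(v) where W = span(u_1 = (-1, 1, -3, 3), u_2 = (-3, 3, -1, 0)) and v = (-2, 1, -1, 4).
proj_W(v) = (-366/299, 366/299, -794/299, 756/299)

Set up U = [u_1 | ... | u_2] ∈ R^(4×2). The projector onto W = col(U) is P = U (U^T U)^(-1) U^T.
Compute U^T U =
  [20, 9]
  [9, 19],
and U^T v = (18, 10).
Solve U^T U · c = U^T v for the coefficients: c = (252/299, 38/299). The projection is proj_W(v) = U c.
Check: (v - proj_W(v)) · u_1 = 0  (should be 0).
Check: (v - proj_W(v)) · u_2 = 0  (should be 0).
Result: proj_W(v) = (-366/299, 366/299, -794/299, 756/299).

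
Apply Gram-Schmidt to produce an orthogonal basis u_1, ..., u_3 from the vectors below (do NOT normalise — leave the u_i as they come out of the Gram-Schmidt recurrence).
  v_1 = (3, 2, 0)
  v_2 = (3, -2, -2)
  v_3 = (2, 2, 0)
Orthogonal basis:
  u_1 = (3, 2, 0)
  u_2 = (24/13, -36/13, -2)
  u_3 = (-4/49, 6/49, -12/49)

Apply the Gram-Schmidt recurrence
  u_1 = v_1
  u_i = v_i − Σ_{j<i} ((v_i · u_j) / (u_j · u_j)) · u_j.

Step by step this gives:
  u_1 = (3, 2, 0)
  u_2 = (24/13, -36/13, -2)
  u_3 = (-4/49, 6/49, -12/49)

Orthogonality check:
  u_2 · u_1 = 0 (should be 0)
  u_3 · u_1 = 0 (should be 0)
  u_3 · u_2 = 0 (should be 0)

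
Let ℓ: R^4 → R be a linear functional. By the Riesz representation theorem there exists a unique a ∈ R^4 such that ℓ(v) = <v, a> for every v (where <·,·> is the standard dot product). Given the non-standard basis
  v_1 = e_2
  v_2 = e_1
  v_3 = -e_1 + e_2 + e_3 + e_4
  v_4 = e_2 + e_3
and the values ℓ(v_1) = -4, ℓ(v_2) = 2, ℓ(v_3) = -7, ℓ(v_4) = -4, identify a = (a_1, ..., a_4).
a = (2, -4, 0, -1)

Write a = (a_1, ..., a_4) in the standard basis. For each basis vector v_i, ℓ(v_i) = <v_i, a> is a linear equation in the a_j's. Collect the n equations into a matrix system V a = ℓ, where row i of V is v_i (expressed in the standard basis). Since V is invertible (lower-triangular with 1s on the diagonal, up to permutation), solve by back-substitution:
  V =
[[0, 1, 0, 0],
 [1, 0, 0, 0],
 [-1, 1, 1, 1],
 [0, 1, 1, 0]]
  V a = (-4, 2, -7, -4)
Solving gives a = (2, -4, 0, -1).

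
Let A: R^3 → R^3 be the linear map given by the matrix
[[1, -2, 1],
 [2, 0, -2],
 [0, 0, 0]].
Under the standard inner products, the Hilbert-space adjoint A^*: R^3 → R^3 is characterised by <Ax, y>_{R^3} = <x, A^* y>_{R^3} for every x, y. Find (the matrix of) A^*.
A^* = A^T =
[[1, 2, 0],
 [-2, 0, 0],
 [1, -2, 0]]

For real matrices with standard dot products, the defining identity <Ax, y> = <x, A^* y> gives (Ax)^T y = x^T (A^*) y, i.e. x^T A^T y = x^T (A^*) y. Since this holds for all x, y, we must have A^* = A^T. Therefore
A^* =
[[1, 2, 0],
 [-2, 0, 0],
 [1, -2, 0]].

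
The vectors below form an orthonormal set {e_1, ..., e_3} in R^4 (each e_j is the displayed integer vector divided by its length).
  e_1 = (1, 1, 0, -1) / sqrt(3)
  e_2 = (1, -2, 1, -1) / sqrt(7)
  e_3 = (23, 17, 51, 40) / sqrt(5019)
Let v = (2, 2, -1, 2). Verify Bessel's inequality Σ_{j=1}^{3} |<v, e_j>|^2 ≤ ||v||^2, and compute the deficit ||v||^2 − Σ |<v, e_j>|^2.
Σ |<v, e_j>|^2 = 1738/239; ||v||^2 = 13; deficit = 1369/239

Write each e_j = u_j / sqrt(<u_j, u_j>) where u_j is the displayed integer vector. Then <v, e_j> = <v, u_j> / sqrt(<u_j, u_j>), so |<v, e_j>|^2 = <v, u_j>^2 / <u_j, u_j>.
Coefficients: <v, e_1> = 2/sqrt(3), <v, e_2> = -5/sqrt(7), <v, e_3> = 109/sqrt(5019).
Square and sum: Σ |<v, e_j>|^2 = 1738/239.
Compute ||v||^2 = v·v = 13.
Deficit = 13 − 1738/239 = 1369/239 ≥ 0, confirming Bessel's inequality. (The deficit equals ||v − Σ <v,e_j> e_j||^2, the squared distance from v to span{e_j}.)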